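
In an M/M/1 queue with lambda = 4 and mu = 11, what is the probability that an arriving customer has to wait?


P(wait) = rho = lambda/mu = 4/11 = 0.3636

0.3636


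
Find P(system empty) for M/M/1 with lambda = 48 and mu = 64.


P0 = 1 - rho = 1 - 48/64 = 0.25

0.25


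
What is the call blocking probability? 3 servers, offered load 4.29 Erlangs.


B(N,A) = (A^N/N!) / sum(A^k/k!, k=0..N) with N=3, A=4.29 = 0.4759

0.4759


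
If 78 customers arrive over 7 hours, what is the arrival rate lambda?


lambda = total arrivals / time = 78 / 7 = 11.14 per hour

11.14 per hour


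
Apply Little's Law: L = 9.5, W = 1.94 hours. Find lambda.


lambda = L / W = 9.5 / 1.94 = 4.9 per hour

4.9 per hour


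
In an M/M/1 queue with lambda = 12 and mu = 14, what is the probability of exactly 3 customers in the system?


rho = 12/14; P(n) = (1-rho)*rho^n = (1-12/14)*(12/14)^3 = 0.09

0.09


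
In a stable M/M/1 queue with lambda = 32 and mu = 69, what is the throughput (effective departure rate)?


For a stable queue (lambda < mu), throughput = lambda = 32 per hour

32 per hour


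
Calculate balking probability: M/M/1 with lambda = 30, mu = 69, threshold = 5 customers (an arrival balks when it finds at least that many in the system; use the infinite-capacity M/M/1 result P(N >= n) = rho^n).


P(N >= 5) = rho^5 = (30/69)^5 = 0.0155

0.0155


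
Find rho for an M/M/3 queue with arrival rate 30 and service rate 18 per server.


rho = lambda/(c*mu) = 30/(3*18) = 0.5556

0.5556


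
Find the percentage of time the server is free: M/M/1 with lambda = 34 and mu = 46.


Idle fraction = (1 - rho) * 100 = (1 - 34/46) * 100 = 26.1%

26.1%


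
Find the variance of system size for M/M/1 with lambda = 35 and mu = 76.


rho = 35/76; Var(N) = rho/(1-rho)^2 = 1.58

1.58


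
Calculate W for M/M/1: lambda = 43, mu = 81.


W = 1/(mu - lambda) = 1/(81 - 43) = 0.0263 hours

0.0263 hours


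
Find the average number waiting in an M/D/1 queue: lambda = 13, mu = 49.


M/D/1: Lq = rho^2 / (2*(1-rho)) where rho = 13/49; Lq = 0.05

0.05


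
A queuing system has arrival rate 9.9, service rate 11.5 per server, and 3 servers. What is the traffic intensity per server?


rho = lambda / (c * mu) = 9.9 / (3 * 11.5) = 0.287

0.287


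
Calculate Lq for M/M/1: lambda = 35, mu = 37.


rho = 35/37; Lq = rho^2/(1-rho) = 16.55

16.55


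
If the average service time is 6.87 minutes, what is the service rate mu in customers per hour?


mu = 60 / avg_service_time = 60 / 6.87 = 8.73 per hour

8.73 per hour


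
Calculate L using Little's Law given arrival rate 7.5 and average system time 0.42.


L = lambda * W = 7.5 * 0.42 = 3.15

3.15


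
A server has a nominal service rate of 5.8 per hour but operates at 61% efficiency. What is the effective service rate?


Effective rate = mu * efficiency = 5.8 * 0.61 = 3.54 per hour

3.54 per hour


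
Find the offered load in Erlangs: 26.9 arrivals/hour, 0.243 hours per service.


Offered load a = lambda * E[S] = 26.9 * 0.243 = 6.54 Erlangs

6.54 Erlangs


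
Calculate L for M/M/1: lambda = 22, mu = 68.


rho = 22/68; L = rho/(1-rho) = 0.48

0.48


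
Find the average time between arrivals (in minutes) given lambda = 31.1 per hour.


Mean interarrival time = 60/lambda = 60/31.1 = 1.93 minutes

1.93 minutes


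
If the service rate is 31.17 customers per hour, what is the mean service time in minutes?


Mean service time = 60/mu = 60/31.17 = 1.92 minutes

1.92 minutes


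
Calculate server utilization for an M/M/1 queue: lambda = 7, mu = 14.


rho = lambda/mu = 7/14 = 0.5

0.5


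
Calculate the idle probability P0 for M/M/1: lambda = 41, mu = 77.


P0 = 1 - rho = 1 - 41/77 = 0.4675

0.4675


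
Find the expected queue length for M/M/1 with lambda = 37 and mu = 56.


rho = 37/56; Lq = rho^2/(1-rho) = 1.29

1.29


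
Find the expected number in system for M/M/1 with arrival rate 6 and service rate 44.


rho = 6/44; L = rho/(1-rho) = 0.16

0.16


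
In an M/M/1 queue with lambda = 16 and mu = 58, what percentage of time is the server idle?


Idle fraction = (1 - rho) * 100 = (1 - 16/58) * 100 = 72.4%

72.4%


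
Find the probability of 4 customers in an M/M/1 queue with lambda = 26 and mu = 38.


rho = 26/38; P(n) = (1-rho)*rho^n = (1-26/38)*(26/38)^4 = 0.0692

0.0692


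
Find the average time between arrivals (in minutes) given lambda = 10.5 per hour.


Mean interarrival time = 60/lambda = 60/10.5 = 5.71 minutes

5.71 minutes


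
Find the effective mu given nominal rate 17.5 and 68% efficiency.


Effective rate = mu * efficiency = 17.5 * 0.68 = 11.9 per hour

11.9 per hour


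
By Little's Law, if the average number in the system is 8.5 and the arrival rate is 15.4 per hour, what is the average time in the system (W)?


W = L / lambda = 8.5 / 15.4 = 0.5519 hours

0.5519 hours


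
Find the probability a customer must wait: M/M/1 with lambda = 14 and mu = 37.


P(wait) = rho = lambda/mu = 14/37 = 0.3784

0.3784


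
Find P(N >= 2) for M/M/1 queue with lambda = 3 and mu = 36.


P(N >= 2) = rho^2 = (3/36)^2 = 0.0069

0.0069


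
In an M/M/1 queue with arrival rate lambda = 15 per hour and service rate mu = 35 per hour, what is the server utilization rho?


rho = lambda/mu = 15/35 = 0.4286

0.4286


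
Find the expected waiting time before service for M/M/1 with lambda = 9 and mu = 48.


rho = 9/48; Wq = rho/(mu - lambda) = 0.0048 hours

0.0048 hours


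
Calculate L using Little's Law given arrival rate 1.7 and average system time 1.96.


L = lambda * W = 1.7 * 1.96 = 3.33

3.33


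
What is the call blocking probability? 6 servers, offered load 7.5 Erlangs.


B(N,A) = (A^N/N!) / sum(A^k/k!, k=0..N) with N=6, A=7.5 = 0.3615

0.3615


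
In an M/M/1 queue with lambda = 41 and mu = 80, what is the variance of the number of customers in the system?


rho = 41/80; Var(N) = rho/(1-rho)^2 = 2.16

2.16


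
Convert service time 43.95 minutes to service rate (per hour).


mu = 60 / avg_service_time = 60 / 43.95 = 1.37 per hour

1.37 per hour


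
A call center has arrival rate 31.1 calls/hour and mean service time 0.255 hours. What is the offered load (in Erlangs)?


Offered load a = lambda * E[S] = 31.1 * 0.255 = 7.93 Erlangs

7.93 Erlangs


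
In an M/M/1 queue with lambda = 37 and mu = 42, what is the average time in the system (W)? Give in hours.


W = 1/(mu - lambda) = 1/(42 - 37) = 0.2 hours

0.2 hours


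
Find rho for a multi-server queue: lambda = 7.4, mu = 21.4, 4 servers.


rho = lambda / (c * mu) = 7.4 / (4 * 21.4) = 0.0864

0.0864


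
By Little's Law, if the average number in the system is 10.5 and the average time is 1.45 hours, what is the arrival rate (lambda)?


lambda = L / W = 10.5 / 1.45 = 7.24 per hour

7.24 per hour


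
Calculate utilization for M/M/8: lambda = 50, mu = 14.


rho = lambda/(c*mu) = 50/(8*14) = 0.4464

0.4464


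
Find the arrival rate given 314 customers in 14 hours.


lambda = total arrivals / time = 314 / 14 = 22.43 per hour

22.43 per hour


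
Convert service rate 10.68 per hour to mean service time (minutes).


Mean service time = 60/mu = 60/10.68 = 5.62 minutes

5.62 minutes


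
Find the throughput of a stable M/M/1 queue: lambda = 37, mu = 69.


For a stable queue (lambda < mu), throughput = lambda = 37 per hour

37 per hour


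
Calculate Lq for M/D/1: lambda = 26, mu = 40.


M/D/1: Lq = rho^2 / (2*(1-rho)) where rho = 26/40; Lq = 0.6

0.6


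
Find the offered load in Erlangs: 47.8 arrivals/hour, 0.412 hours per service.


Offered load a = lambda * E[S] = 47.8 * 0.412 = 19.69 Erlangs

19.69 Erlangs


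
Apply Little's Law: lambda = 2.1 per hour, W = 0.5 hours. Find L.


L = lambda * W = 2.1 * 0.5 = 1.05

1.05


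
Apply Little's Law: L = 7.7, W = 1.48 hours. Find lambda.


lambda = L / W = 7.7 / 1.48 = 5.2 per hour

5.2 per hour


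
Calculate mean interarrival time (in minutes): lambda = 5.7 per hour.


Mean interarrival time = 60/lambda = 60/5.7 = 10.53 minutes

10.53 minutes


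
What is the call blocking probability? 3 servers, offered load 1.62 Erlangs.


B(N,A) = (A^N/N!) / sum(A^k/k!, k=0..N) with N=3, A=1.62 = 0.1527

0.1527


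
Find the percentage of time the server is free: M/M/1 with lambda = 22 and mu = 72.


Idle fraction = (1 - rho) * 100 = (1 - 22/72) * 100 = 69.4%

69.4%


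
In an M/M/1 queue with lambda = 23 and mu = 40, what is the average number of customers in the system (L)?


rho = 23/40; L = rho/(1-rho) = 1.35

1.35


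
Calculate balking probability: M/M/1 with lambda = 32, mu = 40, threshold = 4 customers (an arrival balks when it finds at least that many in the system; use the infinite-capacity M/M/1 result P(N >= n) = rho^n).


P(N >= 4) = rho^4 = (32/40)^4 = 0.4096

0.4096


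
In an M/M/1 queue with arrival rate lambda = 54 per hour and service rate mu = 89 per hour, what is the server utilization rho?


rho = lambda/mu = 54/89 = 0.6067

0.6067


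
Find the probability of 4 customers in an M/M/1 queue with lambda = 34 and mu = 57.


rho = 34/57; P(n) = (1-rho)*rho^n = (1-34/57)*(34/57)^4 = 0.0511

0.0511


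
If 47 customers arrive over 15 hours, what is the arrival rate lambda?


lambda = total arrivals / time = 47 / 15 = 3.13 per hour

3.13 per hour


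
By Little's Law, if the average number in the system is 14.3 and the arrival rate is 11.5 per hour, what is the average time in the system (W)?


W = L / lambda = 14.3 / 11.5 = 1.2435 hours

1.2435 hours


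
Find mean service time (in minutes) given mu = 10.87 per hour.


Mean service time = 60/mu = 60/10.87 = 5.52 minutes

5.52 minutes


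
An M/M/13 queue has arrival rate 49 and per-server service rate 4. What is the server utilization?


rho = lambda/(c*mu) = 49/(13*4) = 0.9423

0.9423


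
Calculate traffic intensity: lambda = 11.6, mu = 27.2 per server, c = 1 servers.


rho = lambda / (c * mu) = 11.6 / (1 * 27.2) = 0.4265

0.4265


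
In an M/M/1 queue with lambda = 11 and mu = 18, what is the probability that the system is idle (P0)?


P0 = 1 - rho = 1 - 11/18 = 0.3889

0.3889


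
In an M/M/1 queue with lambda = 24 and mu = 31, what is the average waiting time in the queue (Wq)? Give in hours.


rho = 24/31; Wq = rho/(mu - lambda) = 0.1106 hours

0.1106 hours


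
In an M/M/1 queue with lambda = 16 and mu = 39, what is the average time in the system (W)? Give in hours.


W = 1/(mu - lambda) = 1/(39 - 16) = 0.0435 hours

0.0435 hours


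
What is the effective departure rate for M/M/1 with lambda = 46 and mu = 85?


For a stable queue (lambda < mu), throughput = lambda = 46 per hour

46 per hour


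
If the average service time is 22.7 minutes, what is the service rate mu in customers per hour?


mu = 60 / avg_service_time = 60 / 22.7 = 2.64 per hour

2.64 per hour


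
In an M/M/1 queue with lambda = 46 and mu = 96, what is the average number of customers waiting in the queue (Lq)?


rho = 46/96; Lq = rho^2/(1-rho) = 0.44

0.44


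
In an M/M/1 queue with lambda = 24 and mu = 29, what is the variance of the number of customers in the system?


rho = 24/29; Var(N) = rho/(1-rho)^2 = 27.84

27.84


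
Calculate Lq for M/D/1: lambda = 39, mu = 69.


M/D/1: Lq = rho^2 / (2*(1-rho)) where rho = 39/69; Lq = 0.37

0.37


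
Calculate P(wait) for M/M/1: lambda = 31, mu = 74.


P(wait) = rho = lambda/mu = 31/74 = 0.4189

0.4189


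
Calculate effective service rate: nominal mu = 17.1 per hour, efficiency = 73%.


Effective rate = mu * efficiency = 17.1 * 0.73 = 12.48 per hour

12.48 per hour


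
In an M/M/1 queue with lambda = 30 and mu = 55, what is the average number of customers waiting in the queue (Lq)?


rho = 30/55; Lq = rho^2/(1-rho) = 0.65

0.65


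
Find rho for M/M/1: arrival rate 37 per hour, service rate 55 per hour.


rho = lambda/mu = 37/55 = 0.6727

0.6727


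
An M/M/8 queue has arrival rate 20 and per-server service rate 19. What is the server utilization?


rho = lambda/(c*mu) = 20/(8*19) = 0.1316

0.1316


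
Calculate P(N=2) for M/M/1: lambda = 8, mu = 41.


rho = 8/41; P(n) = (1-rho)*rho^n = (1-8/41)*(8/41)^2 = 0.0306

0.0306


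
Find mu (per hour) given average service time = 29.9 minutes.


mu = 60 / avg_service_time = 60 / 29.9 = 2.01 per hour

2.01 per hour


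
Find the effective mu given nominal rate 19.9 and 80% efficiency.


Effective rate = mu * efficiency = 19.9 * 0.8 = 15.92 per hour

15.92 per hour


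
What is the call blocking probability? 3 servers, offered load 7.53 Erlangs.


B(N,A) = (A^N/N!) / sum(A^k/k!, k=0..N) with N=3, A=7.53 = 0.6586

0.6586


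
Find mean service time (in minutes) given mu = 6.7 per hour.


Mean service time = 60/mu = 60/6.7 = 8.96 minutes

8.96 minutes


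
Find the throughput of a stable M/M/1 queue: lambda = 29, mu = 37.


For a stable queue (lambda < mu), throughput = lambda = 29 per hour

29 per hour


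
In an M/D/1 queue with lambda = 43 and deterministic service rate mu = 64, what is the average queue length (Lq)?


M/D/1: Lq = rho^2 / (2*(1-rho)) where rho = 43/64; Lq = 0.69

0.69


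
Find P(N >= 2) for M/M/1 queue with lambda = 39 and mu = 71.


P(N >= 2) = rho^2 = (39/71)^2 = 0.3017

0.3017


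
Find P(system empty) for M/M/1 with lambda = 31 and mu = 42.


P0 = 1 - rho = 1 - 31/42 = 0.2619

0.2619


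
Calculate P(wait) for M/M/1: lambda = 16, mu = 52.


P(wait) = rho = lambda/mu = 16/52 = 0.3077

0.3077


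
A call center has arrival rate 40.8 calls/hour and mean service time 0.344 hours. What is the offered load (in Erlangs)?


Offered load a = lambda * E[S] = 40.8 * 0.344 = 14.04 Erlangs

14.04 Erlangs


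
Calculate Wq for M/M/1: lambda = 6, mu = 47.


rho = 6/47; Wq = rho/(mu - lambda) = 0.0031 hours

0.0031 hours


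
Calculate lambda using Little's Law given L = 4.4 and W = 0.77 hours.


lambda = L / W = 4.4 / 0.77 = 5.71 per hour

5.71 per hour


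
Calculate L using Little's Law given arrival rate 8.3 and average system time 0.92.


L = lambda * W = 8.3 * 0.92 = 7.64

7.64


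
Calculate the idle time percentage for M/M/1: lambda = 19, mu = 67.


Idle fraction = (1 - rho) * 100 = (1 - 19/67) * 100 = 71.6%

71.6%


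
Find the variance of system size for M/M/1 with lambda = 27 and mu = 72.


rho = 27/72; Var(N) = rho/(1-rho)^2 = 0.96

0.96


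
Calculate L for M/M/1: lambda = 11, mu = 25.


rho = 11/25; L = rho/(1-rho) = 0.79

0.79


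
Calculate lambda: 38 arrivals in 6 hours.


lambda = total arrivals / time = 38 / 6 = 6.33 per hour

6.33 per hour


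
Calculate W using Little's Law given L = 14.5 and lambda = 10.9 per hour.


W = L / lambda = 14.5 / 10.9 = 1.3303 hours

1.3303 hours


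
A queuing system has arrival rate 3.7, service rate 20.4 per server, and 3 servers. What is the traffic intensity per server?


rho = lambda / (c * mu) = 3.7 / (3 * 20.4) = 0.0605

0.0605


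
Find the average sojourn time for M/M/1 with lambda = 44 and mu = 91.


W = 1/(mu - lambda) = 1/(91 - 44) = 0.0213 hours

0.0213 hours


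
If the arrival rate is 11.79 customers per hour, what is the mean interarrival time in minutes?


Mean interarrival time = 60/lambda = 60/11.79 = 5.09 minutes

5.09 minutes


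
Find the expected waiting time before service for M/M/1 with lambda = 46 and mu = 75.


rho = 46/75; Wq = rho/(mu - lambda) = 0.0211 hours

0.0211 hours


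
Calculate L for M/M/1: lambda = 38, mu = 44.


rho = 38/44; L = rho/(1-rho) = 6.33

6.33


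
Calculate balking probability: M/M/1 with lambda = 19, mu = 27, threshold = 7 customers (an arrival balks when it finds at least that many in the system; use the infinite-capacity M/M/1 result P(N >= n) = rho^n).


P(N >= 7) = rho^7 = (19/27)^7 = 0.0855

0.0855


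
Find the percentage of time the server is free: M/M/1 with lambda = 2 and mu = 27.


Idle fraction = (1 - rho) * 100 = (1 - 2/27) * 100 = 92.6%

92.6%


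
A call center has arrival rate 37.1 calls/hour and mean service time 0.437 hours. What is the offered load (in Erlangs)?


Offered load a = lambda * E[S] = 37.1 * 0.437 = 16.21 Erlangs

16.21 Erlangs


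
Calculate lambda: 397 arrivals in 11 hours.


lambda = total arrivals / time = 397 / 11 = 36.09 per hour

36.09 per hour


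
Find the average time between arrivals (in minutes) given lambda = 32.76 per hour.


Mean interarrival time = 60/lambda = 60/32.76 = 1.83 minutes

1.83 minutes


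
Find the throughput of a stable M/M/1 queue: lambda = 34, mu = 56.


For a stable queue (lambda < mu), throughput = lambda = 34 per hour

34 per hour


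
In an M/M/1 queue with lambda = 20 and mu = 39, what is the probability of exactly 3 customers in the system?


rho = 20/39; P(n) = (1-rho)*rho^n = (1-20/39)*(20/39)^3 = 0.0657

0.0657


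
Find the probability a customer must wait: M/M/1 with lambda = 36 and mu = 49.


P(wait) = rho = lambda/mu = 36/49 = 0.7347

0.7347


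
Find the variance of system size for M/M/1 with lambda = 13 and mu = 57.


rho = 13/57; Var(N) = rho/(1-rho)^2 = 0.38

0.38


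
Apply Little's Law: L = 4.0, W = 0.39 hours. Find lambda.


lambda = L / W = 4.0 / 0.39 = 10.26 per hour

10.26 per hour


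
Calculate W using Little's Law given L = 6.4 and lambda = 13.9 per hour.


W = L / lambda = 6.4 / 13.9 = 0.4604 hours

0.4604 hours


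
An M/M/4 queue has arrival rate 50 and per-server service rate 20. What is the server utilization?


rho = lambda/(c*mu) = 50/(4*20) = 0.625

0.625


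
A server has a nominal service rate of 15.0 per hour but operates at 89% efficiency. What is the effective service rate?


Effective rate = mu * efficiency = 15.0 * 0.89 = 13.35 per hour

13.35 per hour


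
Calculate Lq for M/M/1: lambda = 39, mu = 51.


rho = 39/51; Lq = rho^2/(1-rho) = 2.49

2.49


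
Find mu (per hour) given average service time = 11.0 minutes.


mu = 60 / avg_service_time = 60 / 11.0 = 5.45 per hour

5.45 per hour


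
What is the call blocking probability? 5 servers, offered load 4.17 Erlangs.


B(N,A) = (A^N/N!) / sum(A^k/k!, k=0..N) with N=5, A=4.17 = 0.2142

0.2142


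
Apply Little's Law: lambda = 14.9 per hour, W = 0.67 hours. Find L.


L = lambda * W = 14.9 * 0.67 = 9.98

9.98


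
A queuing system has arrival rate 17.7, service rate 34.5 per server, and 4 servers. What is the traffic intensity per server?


rho = lambda / (c * mu) = 17.7 / (4 * 34.5) = 0.1283

0.1283


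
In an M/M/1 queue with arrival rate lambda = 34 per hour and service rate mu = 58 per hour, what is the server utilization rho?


rho = lambda/mu = 34/58 = 0.5862

0.5862


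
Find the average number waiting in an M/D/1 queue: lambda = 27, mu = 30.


M/D/1: Lq = rho^2 / (2*(1-rho)) where rho = 27/30; Lq = 4.05

4.05


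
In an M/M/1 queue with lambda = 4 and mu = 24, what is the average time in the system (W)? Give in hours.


W = 1/(mu - lambda) = 1/(24 - 4) = 0.05 hours

0.05 hours


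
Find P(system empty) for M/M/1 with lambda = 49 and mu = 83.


P0 = 1 - rho = 1 - 49/83 = 0.4096

0.4096


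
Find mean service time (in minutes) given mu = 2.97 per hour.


Mean service time = 60/mu = 60/2.97 = 20.2 minutes

20.2 minutes


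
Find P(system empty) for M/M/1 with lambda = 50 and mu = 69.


P0 = 1 - rho = 1 - 50/69 = 0.2754

0.2754


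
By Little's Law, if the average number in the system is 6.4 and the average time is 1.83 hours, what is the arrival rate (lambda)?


lambda = L / W = 6.4 / 1.83 = 3.5 per hour

3.5 per hour


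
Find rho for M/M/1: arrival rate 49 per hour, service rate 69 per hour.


rho = lambda/mu = 49/69 = 0.7101

0.7101


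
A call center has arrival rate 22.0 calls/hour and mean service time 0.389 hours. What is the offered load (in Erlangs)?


Offered load a = lambda * E[S] = 22.0 * 0.389 = 8.56 Erlangs

8.56 Erlangs


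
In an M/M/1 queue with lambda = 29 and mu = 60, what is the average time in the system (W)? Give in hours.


W = 1/(mu - lambda) = 1/(60 - 29) = 0.0323 hours

0.0323 hours


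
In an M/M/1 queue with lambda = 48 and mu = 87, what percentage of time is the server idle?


Idle fraction = (1 - rho) * 100 = (1 - 48/87) * 100 = 44.8%

44.8%


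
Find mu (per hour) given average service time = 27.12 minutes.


mu = 60 / avg_service_time = 60 / 27.12 = 2.21 per hour

2.21 per hour


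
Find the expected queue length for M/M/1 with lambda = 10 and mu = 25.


rho = 10/25; Lq = rho^2/(1-rho) = 0.27

0.27


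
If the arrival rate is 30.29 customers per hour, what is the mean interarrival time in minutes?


Mean interarrival time = 60/lambda = 60/30.29 = 1.98 minutes

1.98 minutes


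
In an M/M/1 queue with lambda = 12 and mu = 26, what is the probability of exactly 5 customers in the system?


rho = 12/26; P(n) = (1-rho)*rho^n = (1-12/26)*(12/26)^5 = 0.0113

0.0113


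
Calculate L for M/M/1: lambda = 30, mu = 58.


rho = 30/58; L = rho/(1-rho) = 1.07

1.07


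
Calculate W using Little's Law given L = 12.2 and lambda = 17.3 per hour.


W = L / lambda = 12.2 / 17.3 = 0.7052 hours

0.7052 hours


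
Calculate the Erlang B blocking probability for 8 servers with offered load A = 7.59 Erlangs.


B(N,A) = (A^N/N!) / sum(A^k/k!, k=0..N) with N=8, A=7.59 = 0.2126

0.2126


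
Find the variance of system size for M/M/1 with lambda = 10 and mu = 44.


rho = 10/44; Var(N) = rho/(1-rho)^2 = 0.38

0.38


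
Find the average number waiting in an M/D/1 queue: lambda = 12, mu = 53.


M/D/1: Lq = rho^2 / (2*(1-rho)) where rho = 12/53; Lq = 0.03

0.03


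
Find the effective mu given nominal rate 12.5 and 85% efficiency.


Effective rate = mu * efficiency = 12.5 * 0.85 = 10.63 per hour

10.63 per hour


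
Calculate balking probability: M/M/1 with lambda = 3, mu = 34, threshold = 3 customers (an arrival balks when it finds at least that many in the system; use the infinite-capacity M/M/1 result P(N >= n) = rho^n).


P(N >= 3) = rho^3 = (3/34)^3 = 0.0007

0.0007


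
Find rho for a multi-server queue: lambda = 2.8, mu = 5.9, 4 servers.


rho = lambda / (c * mu) = 2.8 / (4 * 5.9) = 0.1186

0.1186


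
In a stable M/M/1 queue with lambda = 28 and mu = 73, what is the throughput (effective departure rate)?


For a stable queue (lambda < mu), throughput = lambda = 28 per hour

28 per hour


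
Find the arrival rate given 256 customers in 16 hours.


lambda = total arrivals / time = 256 / 16 = 16.0 per hour

16.0 per hour


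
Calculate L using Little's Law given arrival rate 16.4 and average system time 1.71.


L = lambda * W = 16.4 * 1.71 = 28.04

28.04


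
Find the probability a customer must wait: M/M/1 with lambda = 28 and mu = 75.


P(wait) = rho = lambda/mu = 28/75 = 0.3733

0.3733


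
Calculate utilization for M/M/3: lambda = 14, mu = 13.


rho = lambda/(c*mu) = 14/(3*13) = 0.359

0.359


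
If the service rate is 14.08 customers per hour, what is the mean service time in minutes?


Mean service time = 60/mu = 60/14.08 = 4.26 minutes

4.26 minutes


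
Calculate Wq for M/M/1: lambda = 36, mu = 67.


rho = 36/67; Wq = rho/(mu - lambda) = 0.0173 hours

0.0173 hours


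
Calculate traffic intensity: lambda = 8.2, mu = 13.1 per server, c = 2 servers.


rho = lambda / (c * mu) = 8.2 / (2 * 13.1) = 0.313

0.313


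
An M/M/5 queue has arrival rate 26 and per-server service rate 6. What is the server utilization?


rho = lambda/(c*mu) = 26/(5*6) = 0.8667

0.8667


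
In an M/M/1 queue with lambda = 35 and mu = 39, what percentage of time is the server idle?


Idle fraction = (1 - rho) * 100 = (1 - 35/39) * 100 = 10.3%

10.3%


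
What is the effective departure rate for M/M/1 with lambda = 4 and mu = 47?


For a stable queue (lambda < mu), throughput = lambda = 4 per hour

4 per hour


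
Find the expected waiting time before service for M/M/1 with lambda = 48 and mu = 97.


rho = 48/97; Wq = rho/(mu - lambda) = 0.0101 hours

0.0101 hours


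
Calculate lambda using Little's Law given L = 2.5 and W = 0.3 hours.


lambda = L / W = 2.5 / 0.3 = 8.33 per hour

8.33 per hour


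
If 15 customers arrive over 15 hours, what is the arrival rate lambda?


lambda = total arrivals / time = 15 / 15 = 1.0 per hour

1.0 per hour


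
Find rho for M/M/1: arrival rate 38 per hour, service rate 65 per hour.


rho = lambda/mu = 38/65 = 0.5846

0.5846


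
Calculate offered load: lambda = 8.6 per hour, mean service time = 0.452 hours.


Offered load a = lambda * E[S] = 8.6 * 0.452 = 3.89 Erlangs

3.89 Erlangs


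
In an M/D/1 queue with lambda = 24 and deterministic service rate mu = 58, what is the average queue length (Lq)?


M/D/1: Lq = rho^2 / (2*(1-rho)) where rho = 24/58; Lq = 0.15

0.15


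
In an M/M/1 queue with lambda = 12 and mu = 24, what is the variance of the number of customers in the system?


rho = 12/24; Var(N) = rho/(1-rho)^2 = 2.0

2.0


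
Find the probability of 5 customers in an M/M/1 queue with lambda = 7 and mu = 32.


rho = 7/32; P(n) = (1-rho)*rho^n = (1-7/32)*(7/32)^5 = 0.0004

0.0004


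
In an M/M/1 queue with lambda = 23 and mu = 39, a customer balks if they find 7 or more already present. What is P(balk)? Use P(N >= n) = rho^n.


P(N >= 7) = rho^7 = (23/39)^7 = 0.0248

0.0248


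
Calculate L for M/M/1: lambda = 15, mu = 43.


rho = 15/43; L = rho/(1-rho) = 0.54

0.54


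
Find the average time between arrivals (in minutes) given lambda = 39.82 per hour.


Mean interarrival time = 60/lambda = 60/39.82 = 1.51 minutes

1.51 minutes


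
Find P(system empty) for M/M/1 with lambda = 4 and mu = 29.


P0 = 1 - rho = 1 - 4/29 = 0.8621

0.8621


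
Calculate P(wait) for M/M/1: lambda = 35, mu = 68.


P(wait) = rho = lambda/mu = 35/68 = 0.5147

0.5147


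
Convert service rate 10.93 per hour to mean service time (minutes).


Mean service time = 60/mu = 60/10.93 = 5.49 minutes

5.49 minutes


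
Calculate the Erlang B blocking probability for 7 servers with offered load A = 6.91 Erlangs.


B(N,A) = (A^N/N!) / sum(A^k/k!, k=0..N) with N=7, A=6.91 = 0.2433

0.2433


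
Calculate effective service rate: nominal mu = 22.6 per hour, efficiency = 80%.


Effective rate = mu * efficiency = 22.6 * 0.8 = 18.08 per hour

18.08 per hour


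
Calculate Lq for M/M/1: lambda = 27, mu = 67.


rho = 27/67; Lq = rho^2/(1-rho) = 0.27

0.27


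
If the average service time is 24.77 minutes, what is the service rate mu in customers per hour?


mu = 60 / avg_service_time = 60 / 24.77 = 2.42 per hour

2.42 per hour


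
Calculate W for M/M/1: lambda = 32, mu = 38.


W = 1/(mu - lambda) = 1/(38 - 32) = 0.1667 hours

0.1667 hours


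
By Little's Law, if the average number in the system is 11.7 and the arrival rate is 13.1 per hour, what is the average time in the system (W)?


W = L / lambda = 11.7 / 13.1 = 0.8931 hours

0.8931 hours


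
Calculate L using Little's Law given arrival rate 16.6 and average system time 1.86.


L = lambda * W = 16.6 * 1.86 = 30.88

30.88


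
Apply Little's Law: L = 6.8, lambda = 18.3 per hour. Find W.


W = L / lambda = 6.8 / 18.3 = 0.3716 hours

0.3716 hours


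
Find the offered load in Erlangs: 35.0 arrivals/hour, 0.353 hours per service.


Offered load a = lambda * E[S] = 35.0 * 0.353 = 12.36 Erlangs

12.36 Erlangs


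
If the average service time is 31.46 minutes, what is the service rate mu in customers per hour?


mu = 60 / avg_service_time = 60 / 31.46 = 1.91 per hour

1.91 per hour


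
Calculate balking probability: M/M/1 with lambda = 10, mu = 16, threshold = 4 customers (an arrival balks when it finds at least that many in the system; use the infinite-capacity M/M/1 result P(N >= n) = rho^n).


P(N >= 4) = rho^4 = (10/16)^4 = 0.1526

0.1526


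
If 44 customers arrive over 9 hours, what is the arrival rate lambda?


lambda = total arrivals / time = 44 / 9 = 4.89 per hour

4.89 per hour


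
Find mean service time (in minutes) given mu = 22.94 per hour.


Mean service time = 60/mu = 60/22.94 = 2.62 minutes

2.62 minutes


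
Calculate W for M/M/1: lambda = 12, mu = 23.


W = 1/(mu - lambda) = 1/(23 - 12) = 0.0909 hours

0.0909 hours


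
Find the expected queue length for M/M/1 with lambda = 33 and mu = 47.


rho = 33/47; Lq = rho^2/(1-rho) = 1.66

1.66


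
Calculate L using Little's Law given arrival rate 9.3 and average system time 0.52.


L = lambda * W = 9.3 * 0.52 = 4.84

4.84


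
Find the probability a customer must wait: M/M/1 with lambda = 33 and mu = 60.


P(wait) = rho = lambda/mu = 33/60 = 0.55

0.55


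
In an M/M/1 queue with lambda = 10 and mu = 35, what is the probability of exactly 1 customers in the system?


rho = 10/35; P(n) = (1-rho)*rho^n = (1-10/35)*(10/35)^1 = 0.2041

0.2041


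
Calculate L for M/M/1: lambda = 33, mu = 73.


rho = 33/73; L = rho/(1-rho) = 0.83

0.83


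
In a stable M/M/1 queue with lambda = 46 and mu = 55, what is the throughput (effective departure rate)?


For a stable queue (lambda < mu), throughput = lambda = 46 per hour

46 per hour


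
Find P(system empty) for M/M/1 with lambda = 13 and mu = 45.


P0 = 1 - rho = 1 - 13/45 = 0.7111

0.7111


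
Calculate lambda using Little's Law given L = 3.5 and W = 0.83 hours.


lambda = L / W = 3.5 / 0.83 = 4.22 per hour

4.22 per hour


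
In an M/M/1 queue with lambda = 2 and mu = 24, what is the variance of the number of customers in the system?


rho = 2/24; Var(N) = rho/(1-rho)^2 = 0.1

0.1


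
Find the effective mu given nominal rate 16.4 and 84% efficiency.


Effective rate = mu * efficiency = 16.4 * 0.84 = 13.78 per hour

13.78 per hour


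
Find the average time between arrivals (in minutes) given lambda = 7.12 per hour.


Mean interarrival time = 60/lambda = 60/7.12 = 8.43 minutes

8.43 minutes


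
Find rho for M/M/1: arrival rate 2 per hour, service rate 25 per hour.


rho = lambda/mu = 2/25 = 0.08

0.08


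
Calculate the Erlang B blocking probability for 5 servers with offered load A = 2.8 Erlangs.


B(N,A) = (A^N/N!) / sum(A^k/k!, k=0..N) with N=5, A=2.8 = 0.0933

0.0933


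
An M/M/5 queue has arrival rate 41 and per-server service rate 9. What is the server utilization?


rho = lambda/(c*mu) = 41/(5*9) = 0.9111

0.9111


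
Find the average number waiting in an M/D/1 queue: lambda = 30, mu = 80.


M/D/1: Lq = rho^2 / (2*(1-rho)) where rho = 30/80; Lq = 0.11

0.11


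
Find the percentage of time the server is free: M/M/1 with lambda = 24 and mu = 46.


Idle fraction = (1 - rho) * 100 = (1 - 24/46) * 100 = 47.8%

47.8%


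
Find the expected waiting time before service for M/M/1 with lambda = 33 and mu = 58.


rho = 33/58; Wq = rho/(mu - lambda) = 0.0228 hours

0.0228 hours


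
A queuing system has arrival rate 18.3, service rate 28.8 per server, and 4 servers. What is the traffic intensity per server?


rho = lambda / (c * mu) = 18.3 / (4 * 28.8) = 0.1589

0.1589


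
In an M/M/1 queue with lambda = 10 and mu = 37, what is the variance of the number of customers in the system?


rho = 10/37; Var(N) = rho/(1-rho)^2 = 0.51

0.51


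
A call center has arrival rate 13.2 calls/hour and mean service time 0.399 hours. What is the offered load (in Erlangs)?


Offered load a = lambda * E[S] = 13.2 * 0.399 = 5.27 Erlangs

5.27 Erlangs


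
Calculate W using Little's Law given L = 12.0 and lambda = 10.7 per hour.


W = L / lambda = 12.0 / 10.7 = 1.1215 hours

1.1215 hours


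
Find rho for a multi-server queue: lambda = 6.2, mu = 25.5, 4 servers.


rho = lambda / (c * mu) = 6.2 / (4 * 25.5) = 0.0608

0.0608


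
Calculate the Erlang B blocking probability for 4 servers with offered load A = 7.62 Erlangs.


B(N,A) = (A^N/N!) / sum(A^k/k!, k=0..N) with N=4, A=7.62 = 0.5577

0.5577


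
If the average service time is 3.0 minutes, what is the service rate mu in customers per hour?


mu = 60 / avg_service_time = 60 / 3.0 = 20.0 per hour

20.0 per hour


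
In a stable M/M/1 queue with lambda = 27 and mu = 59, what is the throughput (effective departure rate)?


For a stable queue (lambda < mu), throughput = lambda = 27 per hour

27 per hour


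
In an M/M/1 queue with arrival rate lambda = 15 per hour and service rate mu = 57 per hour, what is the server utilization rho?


rho = lambda/mu = 15/57 = 0.2632

0.2632


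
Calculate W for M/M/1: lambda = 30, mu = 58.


W = 1/(mu - lambda) = 1/(58 - 30) = 0.0357 hours

0.0357 hours


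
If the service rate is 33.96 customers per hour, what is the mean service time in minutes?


Mean service time = 60/mu = 60/33.96 = 1.77 minutes

1.77 minutes


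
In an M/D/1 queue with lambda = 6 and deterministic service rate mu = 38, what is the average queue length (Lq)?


M/D/1: Lq = rho^2 / (2*(1-rho)) where rho = 6/38; Lq = 0.01

0.01


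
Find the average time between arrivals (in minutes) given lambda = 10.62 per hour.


Mean interarrival time = 60/lambda = 60/10.62 = 5.65 minutes

5.65 minutes


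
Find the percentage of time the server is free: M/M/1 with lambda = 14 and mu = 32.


Idle fraction = (1 - rho) * 100 = (1 - 14/32) * 100 = 56.3%

56.3%


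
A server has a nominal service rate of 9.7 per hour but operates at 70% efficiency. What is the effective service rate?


Effective rate = mu * efficiency = 9.7 * 0.7 = 6.79 per hour

6.79 per hour


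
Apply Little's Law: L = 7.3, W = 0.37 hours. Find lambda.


lambda = L / W = 7.3 / 0.37 = 19.73 per hour

19.73 per hour


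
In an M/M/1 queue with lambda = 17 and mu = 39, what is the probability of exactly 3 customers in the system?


rho = 17/39; P(n) = (1-rho)*rho^n = (1-17/39)*(17/39)^3 = 0.0467

0.0467


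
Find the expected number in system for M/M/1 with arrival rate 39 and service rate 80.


rho = 39/80; L = rho/(1-rho) = 0.95

0.95


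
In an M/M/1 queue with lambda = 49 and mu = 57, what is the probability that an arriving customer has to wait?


P(wait) = rho = lambda/mu = 49/57 = 0.8596

0.8596


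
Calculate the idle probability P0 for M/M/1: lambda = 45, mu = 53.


P0 = 1 - rho = 1 - 45/53 = 0.1509

0.1509


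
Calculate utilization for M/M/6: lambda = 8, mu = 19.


rho = lambda/(c*mu) = 8/(6*19) = 0.0702

0.0702


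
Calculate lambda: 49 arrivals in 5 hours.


lambda = total arrivals / time = 49 / 5 = 9.8 per hour

9.8 per hour


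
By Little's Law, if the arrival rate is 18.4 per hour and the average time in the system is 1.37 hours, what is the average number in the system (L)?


L = lambda * W = 18.4 * 1.37 = 25.21

25.21


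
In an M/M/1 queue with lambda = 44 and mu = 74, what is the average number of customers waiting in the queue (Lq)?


rho = 44/74; Lq = rho^2/(1-rho) = 0.87

0.87


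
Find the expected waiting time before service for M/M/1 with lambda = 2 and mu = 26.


rho = 2/26; Wq = rho/(mu - lambda) = 0.0032 hours

0.0032 hours


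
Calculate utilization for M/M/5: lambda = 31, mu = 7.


rho = lambda/(c*mu) = 31/(5*7) = 0.8857

0.8857


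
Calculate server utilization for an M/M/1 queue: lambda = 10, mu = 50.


rho = lambda/mu = 10/50 = 0.2

0.2


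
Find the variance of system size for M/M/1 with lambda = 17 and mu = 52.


rho = 17/52; Var(N) = rho/(1-rho)^2 = 0.72

0.72


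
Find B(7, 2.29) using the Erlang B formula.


B(N,A) = (A^N/N!) / sum(A^k/k!, k=0..N) with N=7, A=2.29 = 0.0067

0.0067


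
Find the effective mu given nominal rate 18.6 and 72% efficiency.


Effective rate = mu * efficiency = 18.6 * 0.72 = 13.39 per hour

13.39 per hour


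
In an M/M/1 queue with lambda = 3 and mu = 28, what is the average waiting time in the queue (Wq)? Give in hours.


rho = 3/28; Wq = rho/(mu - lambda) = 0.0043 hours

0.0043 hours


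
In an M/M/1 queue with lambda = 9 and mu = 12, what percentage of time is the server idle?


Idle fraction = (1 - rho) * 100 = (1 - 9/12) * 100 = 25.0%

25.0%


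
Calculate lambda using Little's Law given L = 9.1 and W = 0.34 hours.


lambda = L / W = 9.1 / 0.34 = 26.76 per hour

26.76 per hour


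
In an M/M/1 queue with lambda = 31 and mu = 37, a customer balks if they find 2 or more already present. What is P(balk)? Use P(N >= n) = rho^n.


P(N >= 2) = rho^2 = (31/37)^2 = 0.702

0.702


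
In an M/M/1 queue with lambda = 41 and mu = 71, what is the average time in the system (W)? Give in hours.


W = 1/(mu - lambda) = 1/(71 - 41) = 0.0333 hours

0.0333 hours


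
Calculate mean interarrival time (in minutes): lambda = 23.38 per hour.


Mean interarrival time = 60/lambda = 60/23.38 = 2.57 minutes

2.57 minutes


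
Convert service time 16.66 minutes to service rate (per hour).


mu = 60 / avg_service_time = 60 / 16.66 = 3.6 per hour

3.6 per hour


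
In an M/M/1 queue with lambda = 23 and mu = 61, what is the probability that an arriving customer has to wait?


P(wait) = rho = lambda/mu = 23/61 = 0.377

0.377


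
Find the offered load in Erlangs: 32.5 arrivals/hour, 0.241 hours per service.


Offered load a = lambda * E[S] = 32.5 * 0.241 = 7.83 Erlangs

7.83 Erlangs


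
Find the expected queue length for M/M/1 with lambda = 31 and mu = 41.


rho = 31/41; Lq = rho^2/(1-rho) = 2.34

2.34


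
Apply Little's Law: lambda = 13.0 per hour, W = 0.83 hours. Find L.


L = lambda * W = 13.0 * 0.83 = 10.79

10.79


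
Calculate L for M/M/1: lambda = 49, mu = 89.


rho = 49/89; L = rho/(1-rho) = 1.23

1.23


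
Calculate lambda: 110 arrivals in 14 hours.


lambda = total arrivals / time = 110 / 14 = 7.86 per hour

7.86 per hour


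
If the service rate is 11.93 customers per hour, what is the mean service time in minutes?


Mean service time = 60/mu = 60/11.93 = 5.03 minutes

5.03 minutes


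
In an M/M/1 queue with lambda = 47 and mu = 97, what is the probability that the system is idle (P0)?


P0 = 1 - rho = 1 - 47/97 = 0.5155

0.5155


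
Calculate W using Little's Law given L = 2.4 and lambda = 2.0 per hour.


W = L / lambda = 2.4 / 2.0 = 1.2 hours

1.2 hours


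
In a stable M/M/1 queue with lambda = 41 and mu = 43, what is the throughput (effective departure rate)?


For a stable queue (lambda < mu), throughput = lambda = 41 per hour

41 per hour


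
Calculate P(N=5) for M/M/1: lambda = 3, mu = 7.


rho = 3/7; P(n) = (1-rho)*rho^n = (1-3/7)*(3/7)^5 = 0.0083

0.0083


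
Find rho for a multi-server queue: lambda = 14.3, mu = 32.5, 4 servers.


rho = lambda / (c * mu) = 14.3 / (4 * 32.5) = 0.11

0.11


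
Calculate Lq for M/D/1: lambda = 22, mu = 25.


M/D/1: Lq = rho^2 / (2*(1-rho)) where rho = 22/25; Lq = 3.23

3.23


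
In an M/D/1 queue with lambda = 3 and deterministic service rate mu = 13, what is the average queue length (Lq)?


M/D/1: Lq = rho^2 / (2*(1-rho)) where rho = 3/13; Lq = 0.03

0.03


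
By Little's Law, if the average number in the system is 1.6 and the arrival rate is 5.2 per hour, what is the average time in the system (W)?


W = L / lambda = 1.6 / 5.2 = 0.3077 hours

0.3077 hours
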